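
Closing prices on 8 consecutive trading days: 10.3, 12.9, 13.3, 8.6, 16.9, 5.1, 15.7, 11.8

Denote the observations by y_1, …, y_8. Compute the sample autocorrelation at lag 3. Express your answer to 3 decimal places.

-0.119

Mean ȳ = (10.3 + 12.9 + 13.3 + 8.6 + 16.9 + 5.1 + 15.7 + 11.8)/8 = 11.8250
Numerator Σ_{t=1}^{5}(y_t−ȳ)(y_{t+3}−ȳ) = -12.1694
Denominator Σ(y_t−ȳ)² = 102.0550
r_3 = -12.1694 / 102.0550 = -0.119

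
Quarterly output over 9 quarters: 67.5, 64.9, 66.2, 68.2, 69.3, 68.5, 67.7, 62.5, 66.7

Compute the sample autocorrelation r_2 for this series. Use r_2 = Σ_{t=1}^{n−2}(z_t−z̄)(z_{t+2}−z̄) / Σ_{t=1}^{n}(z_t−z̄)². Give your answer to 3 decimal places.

-0.217

Mean z̄ = (67.5 + 64.9 + 66.2 + 68.2 + 69.3 + 68.5 + 67.7 + 62.5 + 66.7)/9 = 66.8333
Σ(z_t−z̄)(z_{t+2}−z̄) = (-0.4222) + (-2.6422) + (-1.5622) + (2.2778) + (2.1378) + (-7.2222) + (-0.1156) = -7.5489
Denominator Σ(z_t−z̄)² = 34.8600
r_2 = -7.5489 / 34.8600 = -0.217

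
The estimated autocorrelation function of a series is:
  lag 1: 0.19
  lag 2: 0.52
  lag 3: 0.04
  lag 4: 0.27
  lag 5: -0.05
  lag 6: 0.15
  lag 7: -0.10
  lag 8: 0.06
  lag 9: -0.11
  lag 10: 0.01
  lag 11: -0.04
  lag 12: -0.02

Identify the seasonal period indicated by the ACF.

The largest autocorrelation is r_2 = 0.52, with a weaker echo at lag 4 (0.27); the remaining lags stay at or below 0.19.
The dominant spike at lag 2 indicates a seasonal period of 2.

2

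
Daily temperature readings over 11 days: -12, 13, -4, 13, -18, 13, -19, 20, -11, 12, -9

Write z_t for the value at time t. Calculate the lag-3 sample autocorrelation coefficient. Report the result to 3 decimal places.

Mean z̄ = (-12 + 13 − 4 + 13 − 18 + 13 − 19 + 20 − 11 + 12 − 9)/11 = -0.1818
Numerator Σ_{t=1}^{8}(z_t−z̄)(z_{t+3}−z̄) = -1598.4628
Denominator Σ(z_t−z̄)² = 2097.6364
r_3 = -1598.4628 / 2097.6364 = -0.762

-0.762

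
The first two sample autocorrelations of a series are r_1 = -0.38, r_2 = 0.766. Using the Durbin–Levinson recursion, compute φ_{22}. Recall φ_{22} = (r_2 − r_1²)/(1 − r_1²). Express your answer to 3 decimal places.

0.727

φ_{22} = (r_2 − r_1²) / (1 − r_1²)
r_1² = (-0.38)² = 0.1444
Numerator = 0.766 − 0.1444 = 0.6216; denominator = 1 − 0.1444 = 0.8556
φ_{22} = 0.6216 / 0.8556 = 0.727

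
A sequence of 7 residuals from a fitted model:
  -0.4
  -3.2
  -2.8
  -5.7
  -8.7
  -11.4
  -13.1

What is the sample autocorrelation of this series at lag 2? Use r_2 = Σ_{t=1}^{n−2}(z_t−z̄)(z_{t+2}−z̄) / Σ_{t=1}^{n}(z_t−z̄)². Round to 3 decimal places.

Mean z̄ = (-0.4 − 3.2 − 2.8 − 5.7 − 8.7 − 11.4 − 13.1)/7 = -6.4714
Deviations from mean: 6.0714, 3.2714, 3.6714, 0.7714, -2.2286, -4.9286, -6.6286
Numerator Σ_{t=1}^{5}(z_t−z̄)(z_{t+2}−z̄) = 27.6027
Denominator Σ(z_t−z̄)² = 134.8343
r_2 = 27.6027 / 134.8343 = 0.205

0.205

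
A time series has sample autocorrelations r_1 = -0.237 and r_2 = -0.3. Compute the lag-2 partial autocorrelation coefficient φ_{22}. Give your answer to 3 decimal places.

φ_{22} = (r_2 − r_1²) / (1 − r_1²)
r_1² = (-0.237)² = 0.056169
Numerator = -0.3 − 0.0562 = -0.3562; denominator = 1 − 0.0562 = 0.9438
φ_{22} = -0.3562 / 0.9438 = -0.377

-0.377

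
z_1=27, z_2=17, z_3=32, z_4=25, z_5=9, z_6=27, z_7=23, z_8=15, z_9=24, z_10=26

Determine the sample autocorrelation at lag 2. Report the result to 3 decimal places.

-0.366

Mean z̄ = (27 + 17 + 32 + 25 + 9 + 27 + 23 + 15 + 24 + 26)/10 = 22.5000
Numerator Σ_{t=1}^{8}(z_t−z̄)(z_{t+2}−z̄) = -154.0000
Denominator Σ(z_t−z̄)² = 420.5000
r_2 = -154.0000 / 420.5000 = -0.366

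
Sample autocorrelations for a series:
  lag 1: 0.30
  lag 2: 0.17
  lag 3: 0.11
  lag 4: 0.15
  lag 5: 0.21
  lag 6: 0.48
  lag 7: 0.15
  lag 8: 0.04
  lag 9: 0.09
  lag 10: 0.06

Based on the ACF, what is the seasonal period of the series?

6

The largest autocorrelation is r_6 = 0.48; the remaining lags stay at or below 0.30. The elevated value at lag 1 (0.30), dropping to 0.17 at lag 2, reflects decaying short-term dependence rather than seasonality.
The dominant spike at lag 6 indicates a seasonal period of 6.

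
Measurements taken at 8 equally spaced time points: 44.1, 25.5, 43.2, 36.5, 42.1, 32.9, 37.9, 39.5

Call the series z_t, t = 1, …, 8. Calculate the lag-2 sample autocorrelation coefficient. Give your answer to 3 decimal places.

Mean z̄ = (44.1 + 25.5 + 43.2 + 36.5 + 42.1 + 32.9 + 37.9 + 39.5)/8 = 37.7125
Numerator Σ_{t=1}^{6}(z_t−z̄)(z_{t+2}−z̄) = 71.9909
Denominator Σ(z_t−z̄)² = 267.1688
r_2 = 71.9909 / 267.1688 = 0.269

0.269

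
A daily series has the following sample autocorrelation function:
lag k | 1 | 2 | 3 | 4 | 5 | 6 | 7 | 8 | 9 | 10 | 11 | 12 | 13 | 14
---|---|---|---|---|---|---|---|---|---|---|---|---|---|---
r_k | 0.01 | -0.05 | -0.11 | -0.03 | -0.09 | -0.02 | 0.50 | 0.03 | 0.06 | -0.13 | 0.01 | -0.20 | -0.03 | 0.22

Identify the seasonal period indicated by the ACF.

7

The largest autocorrelation is r_7 = 0.50, with a weaker echo at lag 14 (0.22); the remaining lags stay at or below 0.06.
The dominant spike at lag 7 indicates a seasonal period of 7.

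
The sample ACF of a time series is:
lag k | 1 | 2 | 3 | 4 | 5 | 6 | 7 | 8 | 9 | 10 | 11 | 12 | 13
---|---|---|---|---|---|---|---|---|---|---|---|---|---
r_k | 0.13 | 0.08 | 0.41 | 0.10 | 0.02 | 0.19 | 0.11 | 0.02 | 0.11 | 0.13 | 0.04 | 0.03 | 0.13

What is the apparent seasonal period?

3

The largest autocorrelation is r_3 = 0.41, with a weaker echo at lag 6 (0.19); the remaining lags stay at or below 0.13.
The dominant spike at lag 3 indicates a seasonal period of 3.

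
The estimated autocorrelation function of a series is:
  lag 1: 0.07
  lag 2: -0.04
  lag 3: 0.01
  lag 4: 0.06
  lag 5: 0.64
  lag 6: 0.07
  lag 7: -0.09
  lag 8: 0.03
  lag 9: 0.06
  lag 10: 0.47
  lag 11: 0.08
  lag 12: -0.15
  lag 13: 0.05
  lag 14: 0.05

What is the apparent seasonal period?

5

The largest autocorrelation is r_5 = 0.64, with a weaker echo at lag 10 (0.47); the remaining lags stay at or below 0.08.
The dominant spike at lag 5 indicates a seasonal period of 5.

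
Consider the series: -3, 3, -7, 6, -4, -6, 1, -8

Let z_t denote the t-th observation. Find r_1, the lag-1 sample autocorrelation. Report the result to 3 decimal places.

Mean z̄ = (-3 + 3 − 7 + 6 − 4 − 6 + 1 − 8)/8 = -2.2500
Deviations from mean: -0.7500, 5.2500, -4.7500, 8.2500, -1.7500, -3.7500, 3.2500, -5.7500
Σ(z_t−z̄)(z_{t+1}−z̄) = (-3.9375) + (-24.9375) + (-39.1875) + (-14.4375) + (6.5625) + (-12.1875) + (-18.6875) = -106.8125
Denominator Σ(z_t−z̄)² = 179.5000
r_1 = -106.8125 / 179.5000 = -0.595

-0.595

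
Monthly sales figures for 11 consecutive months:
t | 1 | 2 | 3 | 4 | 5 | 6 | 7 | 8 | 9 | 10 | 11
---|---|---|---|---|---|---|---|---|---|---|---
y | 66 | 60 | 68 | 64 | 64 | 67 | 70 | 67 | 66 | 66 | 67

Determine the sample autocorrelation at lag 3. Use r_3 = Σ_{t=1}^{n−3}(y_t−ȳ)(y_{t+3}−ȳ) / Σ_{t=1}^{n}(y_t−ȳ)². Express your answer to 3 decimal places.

0.077

Mean ȳ = (66 + 60 + 68 + 64 + 64 + 67 + 70 + 67 + 66 + 66 + 67)/11 = 65.9091
Numerator Σ_{t=1}^{8}(y_t−ȳ)(y_{t+3}−ȳ) = 5.1570
Denominator Σ(y_t−ȳ)² = 66.9091
r_3 = 5.1570 / 66.9091 = 0.077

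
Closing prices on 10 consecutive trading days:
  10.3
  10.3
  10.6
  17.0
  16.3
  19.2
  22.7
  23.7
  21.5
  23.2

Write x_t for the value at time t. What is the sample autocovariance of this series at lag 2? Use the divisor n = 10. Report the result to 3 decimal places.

12.124

Mean x̄ = (10.3 + 10.3 + 10.6 + 17.0 + 16.3 + 19.2 + 22.7 + 23.7 + 21.5 + 23.2)/10 = 17.4800
Σ_{t=1}^{8}(x_t−x̄)(x_{t+2}−x̄) = 121.2392
γ_2 = 121.2392 / 10 = 12.124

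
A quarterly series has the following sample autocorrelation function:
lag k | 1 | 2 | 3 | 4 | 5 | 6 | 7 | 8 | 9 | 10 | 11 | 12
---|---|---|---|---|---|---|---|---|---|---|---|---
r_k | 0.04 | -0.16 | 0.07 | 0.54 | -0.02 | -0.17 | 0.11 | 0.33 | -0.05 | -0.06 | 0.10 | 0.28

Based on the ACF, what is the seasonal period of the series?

The largest autocorrelation is r_4 = 0.54, with weaker echoes at lags 8 (0.33) and 12 (0.28); the remaining lags stay at or below 0.11.
The dominant spike at lag 4 indicates a seasonal period of 4.

4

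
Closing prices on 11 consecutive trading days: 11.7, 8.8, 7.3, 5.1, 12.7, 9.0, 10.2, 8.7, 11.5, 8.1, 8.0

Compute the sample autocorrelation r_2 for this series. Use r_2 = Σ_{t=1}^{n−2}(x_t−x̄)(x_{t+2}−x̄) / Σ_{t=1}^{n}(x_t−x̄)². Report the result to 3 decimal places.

Mean x̄ = (11.7 + 8.8 + 7.3 + 5.1 + 12.7 + 9.0 + 10.2 + 8.7 + 11.5 + 8.1 + 8.0)/11 = 9.1909
Numerator Σ_{t=1}^{9}(x_t−x̄)(x_{t+2}−x̄) = -5.2493
Denominator Σ(x_t−x̄)² = 48.3091
r_2 = -5.2493 / 48.3091 = -0.109

-0.109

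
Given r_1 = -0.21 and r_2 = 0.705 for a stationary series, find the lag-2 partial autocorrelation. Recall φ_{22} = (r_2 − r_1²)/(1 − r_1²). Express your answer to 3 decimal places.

0.691

φ_{22} = (r_2 − r_1²) / (1 − r_1²)
r_1² = (-0.21)² = 0.0441
Numerator = 0.705 − 0.0441 = 0.6609; denominator = 1 − 0.0441 = 0.9559
φ_{22} = 0.6609 / 0.9559 = 0.691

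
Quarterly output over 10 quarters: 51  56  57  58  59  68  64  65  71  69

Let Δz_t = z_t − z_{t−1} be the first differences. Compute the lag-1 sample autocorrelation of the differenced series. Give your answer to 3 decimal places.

-0.492

First differences Δz: 5, 1, 1, 1, 9, -4, 1, 6, -2
Mean of differences = 2.0000
Numerator Σ(Δz_t−Δz̄)(Δz_{t+1}−Δz̄) = -64.0000
Denominator Σ(Δz_t−Δz̄)² = 130.0000
r_1(Δz) = -64.0000 / 130.0000 = -0.492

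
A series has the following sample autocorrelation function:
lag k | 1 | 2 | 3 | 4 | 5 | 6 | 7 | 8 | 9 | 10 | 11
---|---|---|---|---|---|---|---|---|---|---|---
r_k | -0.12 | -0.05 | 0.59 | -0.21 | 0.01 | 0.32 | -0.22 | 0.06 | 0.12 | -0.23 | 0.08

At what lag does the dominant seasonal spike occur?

3

The largest autocorrelation is r_3 = 0.59, with a weaker echo at lag 6 (0.32); the remaining lags stay at or below 0.12.
The dominant spike at lag 3 indicates a seasonal period of 3.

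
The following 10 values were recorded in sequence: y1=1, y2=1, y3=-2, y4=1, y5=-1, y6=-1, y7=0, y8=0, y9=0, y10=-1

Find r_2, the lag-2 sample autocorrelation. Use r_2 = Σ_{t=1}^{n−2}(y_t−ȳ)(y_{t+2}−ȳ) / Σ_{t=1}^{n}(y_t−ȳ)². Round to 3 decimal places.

Mean ȳ = (1 + 1 − 2 + 1 − 1 − 1 + 0 + 0 + 0 − 1)/10 = -0.2000
Numerator Σ_{t=1}^{8}(y_t−ȳ)(y_{t+2}−ȳ) = -0.6800
Denominator Σ(y_t−ȳ)² = 9.6000
r_2 = -0.6800 / 9.6000 = -0.071

-0.071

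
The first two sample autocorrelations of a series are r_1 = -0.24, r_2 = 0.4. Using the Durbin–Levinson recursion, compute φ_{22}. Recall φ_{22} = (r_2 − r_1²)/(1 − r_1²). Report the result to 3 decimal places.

0.363

φ_{22} = (r_2 − r_1²) / (1 − r_1²)
r_1² = (-0.24)² = 0.0576
Numerator = 0.4 − 0.0576 = 0.3424; denominator = 1 − 0.0576 = 0.9424
φ_{22} = 0.3424 / 0.9424 = 0.363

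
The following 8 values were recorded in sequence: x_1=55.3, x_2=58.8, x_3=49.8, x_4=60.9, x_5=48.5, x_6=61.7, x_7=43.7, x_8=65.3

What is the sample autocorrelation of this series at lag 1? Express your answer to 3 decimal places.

Mean x̄ = (55.3 + 58.8 + 49.8 + 60.9 + 48.5 + 61.7 + 43.7 + 65.3)/8 = 55.5000
Deviations from mean: -0.2000, 3.3000, -5.7000, 5.4000, -7.0000, 6.2000, -11.8000, 9.8000
Σ(x_t−x̄)(x_{t+1}−x̄) = (-0.6600) + (-18.8100) + (-30.7800) + (-37.8000) + (-43.4000) + (-73.1600) + (-115.6400) = -320.2500
Denominator Σ(x_t−x̄)² = 395.3000
r_1 = -320.2500 / 395.3000 = -0.810

-0.810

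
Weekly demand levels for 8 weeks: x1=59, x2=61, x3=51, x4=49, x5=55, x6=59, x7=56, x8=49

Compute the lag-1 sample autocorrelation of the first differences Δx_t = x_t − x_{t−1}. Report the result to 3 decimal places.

0.058

First differences Δx: 2, -10, -2, 6, 4, -3, -7
Mean of differences = -1.4286
Numerator Σ(Δx_t−Δx̄)(Δx_{t+1}−Δx̄) = 11.8163
Denominator Σ(Δx_t−Δx̄)² = 203.7143
r_1(Δx) = 11.8163 / 203.7143 = 0.058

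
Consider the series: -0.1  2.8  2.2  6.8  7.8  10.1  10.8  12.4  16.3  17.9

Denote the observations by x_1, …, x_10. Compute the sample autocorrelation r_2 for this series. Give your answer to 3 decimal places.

Mean x̄ = (-0.1 + 2.8 + 2.2 + 6.8 + 7.8 + 10.1 + 10.8 + 12.4 + 16.3 + 17.9)/10 = 8.7000
Numerator Σ_{t=1}^{8}(x_t−x̄)(x_{t+2}−x̄) = 124.8900
Denominator Σ(x_t−x̄)² = 321.3800
r_2 = 124.8900 / 321.3800 = 0.389

0.389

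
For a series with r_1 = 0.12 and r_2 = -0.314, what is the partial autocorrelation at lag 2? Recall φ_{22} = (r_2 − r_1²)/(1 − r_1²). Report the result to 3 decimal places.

φ_{22} = (r_2 − r_1²) / (1 − r_1²)
r_1² = (0.12)² = 0.0144
Numerator = -0.314 − 0.0144 = -0.3284; denominator = 1 − 0.0144 = 0.9856
φ_{22} = -0.3284 / 0.9856 = -0.333

-0.333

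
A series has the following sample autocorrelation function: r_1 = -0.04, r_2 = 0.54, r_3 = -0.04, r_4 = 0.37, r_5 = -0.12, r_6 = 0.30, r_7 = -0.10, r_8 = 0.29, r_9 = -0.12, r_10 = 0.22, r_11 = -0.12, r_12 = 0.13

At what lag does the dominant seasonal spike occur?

The largest autocorrelation is r_2 = 0.54, with weaker echoes at lags 4 (0.37), 6 (0.30), 8 (0.29) and 10 (0.22); the remaining lags stay at or below 0.13.
The dominant spike at lag 2 indicates a seasonal period of 2.

2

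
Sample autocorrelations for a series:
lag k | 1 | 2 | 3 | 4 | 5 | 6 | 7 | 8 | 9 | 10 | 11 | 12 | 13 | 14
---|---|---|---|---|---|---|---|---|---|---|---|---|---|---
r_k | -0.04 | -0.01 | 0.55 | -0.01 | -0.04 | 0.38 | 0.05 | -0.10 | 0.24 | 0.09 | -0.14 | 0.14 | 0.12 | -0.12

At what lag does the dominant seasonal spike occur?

The largest autocorrelation is r_3 = 0.55, with weaker echoes at lags 6 (0.38) and 9 (0.24); the remaining lags stay at or below 0.14.
The dominant spike at lag 3 indicates a seasonal period of 3.

3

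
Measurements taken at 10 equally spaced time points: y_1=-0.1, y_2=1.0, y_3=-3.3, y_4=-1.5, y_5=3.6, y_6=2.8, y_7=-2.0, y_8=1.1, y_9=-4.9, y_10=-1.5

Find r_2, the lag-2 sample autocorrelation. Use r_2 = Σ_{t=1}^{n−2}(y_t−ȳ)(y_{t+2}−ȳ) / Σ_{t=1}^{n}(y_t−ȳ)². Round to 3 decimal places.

Mean ȳ = (-0.1 + 1.0 − 3.3 − 1.5 + 3.6 + 2.8 − 2.0 + 1.1 − 4.9 − 1.5)/10 = -0.4800
Numerator Σ_{t=1}^{8}(y_t−ȳ)(y_{t+2}−ȳ) = -13.3448
Denominator Σ(y_t−ȳ)² = 64.1160
r_2 = -13.3448 / 64.1160 = -0.208

-0.208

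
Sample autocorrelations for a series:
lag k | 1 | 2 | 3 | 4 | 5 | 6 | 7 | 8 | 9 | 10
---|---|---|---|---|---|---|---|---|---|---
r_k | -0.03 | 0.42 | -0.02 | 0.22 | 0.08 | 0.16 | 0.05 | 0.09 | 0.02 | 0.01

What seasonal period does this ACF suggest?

2

The largest autocorrelation is r_2 = 0.42, with weaker echoes at lags 4 (0.22) and 6 (0.16); the remaining lags stay at or below 0.09.
The dominant spike at lag 2 indicates a seasonal period of 2.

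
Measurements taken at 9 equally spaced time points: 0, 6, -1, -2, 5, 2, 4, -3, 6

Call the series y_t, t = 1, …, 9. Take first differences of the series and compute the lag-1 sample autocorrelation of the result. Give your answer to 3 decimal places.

-0.511

First differences Δy: 6, -7, -1, 7, -3, 2, -7, 9
Mean of differences = 0.7500
Numerator Σ(Δy_t−Δȳ)(Δy_{t+1}−Δȳ) = -139.8125
Denominator Σ(Δy_t−Δȳ)² = 273.5000
r_1(Δy) = -139.8125 / 273.5000 = -0.511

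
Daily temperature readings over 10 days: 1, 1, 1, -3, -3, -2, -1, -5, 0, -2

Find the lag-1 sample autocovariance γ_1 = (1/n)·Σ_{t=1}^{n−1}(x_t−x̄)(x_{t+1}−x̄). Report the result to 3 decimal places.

0.371

Mean x̄ = (1 + 1 + 1 − 3 − 3 − 2 − 1 − 5 + 0 − 2)/10 = -1.3000
Σ_{t=1}^{9}(x_t−x̄)(x_{t+1}−x̄) = 3.7100
γ_1 = 3.7100 / 10 = 0.371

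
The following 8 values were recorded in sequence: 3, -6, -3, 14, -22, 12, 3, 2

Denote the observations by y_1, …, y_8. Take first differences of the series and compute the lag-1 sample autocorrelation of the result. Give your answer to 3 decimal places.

First differences Δy: -9, 3, 17, -36, 34, -9, -1
Mean of differences = -0.1429
Numerator Σ(Δy_t−Δȳ)(Δy_{t+1}−Δȳ) = -2107.7347
Denominator Σ(Δy_t−Δȳ)² = 2912.8571
r_1(Δy) = -2107.7347 / 2912.8571 = -0.724

-0.724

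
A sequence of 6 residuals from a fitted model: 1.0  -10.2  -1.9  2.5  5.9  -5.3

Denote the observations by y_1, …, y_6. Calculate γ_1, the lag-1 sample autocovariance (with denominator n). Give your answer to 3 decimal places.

-3.134

Mean ȳ = (1.0 − 10.2 − 1.9 + 2.5 + 5.9 − 5.3)/6 = -1.3333
Deviations: 2.3333, -8.8667, -0.5667, 3.8333, 7.2333, -3.9667
Σ_{t=1}^{5}(y_t−ȳ)(y_{t+1}−ȳ) = -18.8011
γ_1 = -18.8011 / 6 = -3.134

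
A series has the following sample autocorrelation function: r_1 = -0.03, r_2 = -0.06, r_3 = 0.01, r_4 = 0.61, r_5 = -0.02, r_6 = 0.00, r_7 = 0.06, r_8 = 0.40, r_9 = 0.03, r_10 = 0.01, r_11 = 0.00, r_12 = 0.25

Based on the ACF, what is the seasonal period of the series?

4

The largest autocorrelation is r_4 = 0.61, with weaker echoes at lags 8 (0.40) and 12 (0.25); the remaining lags stay at or below 0.06.
The dominant spike at lag 4 indicates a seasonal period of 4.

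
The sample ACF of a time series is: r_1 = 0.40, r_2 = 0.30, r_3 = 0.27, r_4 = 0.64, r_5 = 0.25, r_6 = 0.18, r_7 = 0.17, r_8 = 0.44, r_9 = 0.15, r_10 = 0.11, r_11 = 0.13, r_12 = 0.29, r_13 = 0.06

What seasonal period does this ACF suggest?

The largest autocorrelation is r_4 = 0.64, with a weaker echo at lag 8 (0.44); the remaining lags stay at or below 0.40. The elevated value at lag 1 (0.40), dropping to 0.30 at lag 2, reflects decaying short-term dependence rather than seasonality.
The dominant spike at lag 4 indicates a seasonal period of 4.

4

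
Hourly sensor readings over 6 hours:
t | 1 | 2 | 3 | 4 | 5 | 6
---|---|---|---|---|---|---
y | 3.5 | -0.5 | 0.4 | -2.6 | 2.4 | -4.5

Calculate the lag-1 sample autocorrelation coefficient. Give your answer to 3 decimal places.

-0.446

Mean ȳ = (3.5 − 0.5 + 0.4 − 2.6 + 2.4 − 4.5)/6 = -0.2167
Numerator Σ_{t=1}^{5}(y_t−ȳ)(y_{t+1}−ȳ) = -20.1419
Denominator Σ(y_t−ȳ)² = 45.1483
r_1 = -20.1419 / 45.1483 = -0.446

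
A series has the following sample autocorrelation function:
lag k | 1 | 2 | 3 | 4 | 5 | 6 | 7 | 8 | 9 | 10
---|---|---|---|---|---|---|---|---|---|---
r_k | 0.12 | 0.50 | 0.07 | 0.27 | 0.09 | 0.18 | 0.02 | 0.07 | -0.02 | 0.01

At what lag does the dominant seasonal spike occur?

The largest autocorrelation is r_2 = 0.50, with weaker echoes at lags 4 (0.27) and 6 (0.18); the remaining lags stay at or below 0.12.
The dominant spike at lag 2 indicates a seasonal period of 2.

2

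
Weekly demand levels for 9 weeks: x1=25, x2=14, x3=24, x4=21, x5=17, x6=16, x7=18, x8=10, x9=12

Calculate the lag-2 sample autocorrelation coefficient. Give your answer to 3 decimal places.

0.173

Mean x̄ = (25 + 14 + 24 + 21 + 17 + 16 + 18 + 10 + 12)/9 = 17.4444
Σ(x_t−x̄)(x_{t+2}−x̄) = (49.5309) + (-12.2469) + (-2.9136) + (-5.1358) + (-0.2469) + (10.7531) + (-3.0247) = 36.7160
Denominator Σ(x_t−x̄)² = 212.2222
r_2 = 36.7160 / 212.2222 = 0.173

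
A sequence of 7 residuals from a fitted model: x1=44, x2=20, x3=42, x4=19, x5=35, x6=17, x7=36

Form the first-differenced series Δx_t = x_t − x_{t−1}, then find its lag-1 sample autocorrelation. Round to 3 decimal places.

First differences Δx: -24, 22, -23, 16, -18, 19
Mean of differences = -1.3333
Numerator Σ(Δx_t−Δx̄)(Δx_{t+1}−Δx̄) = -2037.7778
Denominator Σ(Δx_t−Δx̄)² = 2519.3333
r_1(Δx) = -2037.7778 / 2519.3333 = -0.809

-0.809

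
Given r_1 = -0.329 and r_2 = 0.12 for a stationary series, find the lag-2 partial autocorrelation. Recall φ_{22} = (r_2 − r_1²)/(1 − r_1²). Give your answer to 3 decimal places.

0.013

φ_{22} = (r_2 − r_1²) / (1 − r_1²)
r_1² = (-0.329)² = 0.108241
Numerator = 0.12 − 0.1082 = 0.0118; denominator = 1 − 0.1082 = 0.8918
φ_{22} = 0.0118 / 0.8918 = 0.013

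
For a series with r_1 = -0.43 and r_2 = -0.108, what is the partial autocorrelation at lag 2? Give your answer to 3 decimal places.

φ_{22} = (r_2 − r_1²) / (1 − r_1²)
r_1² = (-0.43)² = 0.1849
Numerator = -0.108 − 0.1849 = -0.2929; denominator = 1 − 0.1849 = 0.8151
φ_{22} = -0.2929 / 0.8151 = -0.359

-0.359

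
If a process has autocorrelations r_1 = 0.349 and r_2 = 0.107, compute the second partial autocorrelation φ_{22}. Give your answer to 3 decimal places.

φ_{22} = (r_2 − r_1²) / (1 − r_1²)
r_1² = (0.349)² = 0.121801
Numerator = 0.107 − 0.1218 = -0.0148; denominator = 1 − 0.1218 = 0.8782
φ_{22} = -0.0148 / 0.8782 = -0.017

-0.017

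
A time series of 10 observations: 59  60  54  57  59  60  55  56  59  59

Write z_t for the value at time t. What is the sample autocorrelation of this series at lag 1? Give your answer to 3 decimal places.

Mean z̄ = (59 + 60 + 54 + 57 + 59 + 60 + 55 + 56 + 59 + 59)/10 = 57.8000
Numerator Σ_{t=1}^{9}(z_t−z̄)(z_{t+1}−z̄) = -2.8400
Denominator Σ(z_t−z̄)² = 41.6000
r_1 = -2.8400 / 41.6000 = -0.068

-0.068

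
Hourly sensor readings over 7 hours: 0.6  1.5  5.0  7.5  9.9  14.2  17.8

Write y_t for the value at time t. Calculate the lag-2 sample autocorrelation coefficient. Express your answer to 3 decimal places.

Mean ȳ = (0.6 + 1.5 + 5.0 + 7.5 + 9.9 + 14.2 + 17.8)/7 = 8.0714
Σ(y_t−ȳ)(y_{t+2}−ȳ) = (22.9480) + (3.7551) + (-5.6163) + (-3.5020) + (17.7894) = 35.3741
Denominator Σ(y_t−ȳ)² = 244.3143
r_2 = 35.3741 / 244.3143 = 0.145

0.145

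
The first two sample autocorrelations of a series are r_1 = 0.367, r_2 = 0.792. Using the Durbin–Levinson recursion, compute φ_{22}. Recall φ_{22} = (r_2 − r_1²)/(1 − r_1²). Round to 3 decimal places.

0.760

φ_{22} = (r_2 − r_1²) / (1 − r_1²)
r_1² = (0.367)² = 0.134689
Numerator = 0.792 − 0.1347 = 0.6573; denominator = 1 − 0.1347 = 0.8653
φ_{22} = 0.6573 / 0.8653 = 0.760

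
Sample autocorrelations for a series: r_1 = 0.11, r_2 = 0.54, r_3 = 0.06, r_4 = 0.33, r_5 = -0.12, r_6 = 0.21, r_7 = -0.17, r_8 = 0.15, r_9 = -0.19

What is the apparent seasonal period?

2

The largest autocorrelation is r_2 = 0.54, with weaker echoes at lags 4 (0.33), 6 (0.21) and 8 (0.15); the remaining lags stay at or below 0.11.
The dominant spike at lag 2 indicates a seasonal period of 2.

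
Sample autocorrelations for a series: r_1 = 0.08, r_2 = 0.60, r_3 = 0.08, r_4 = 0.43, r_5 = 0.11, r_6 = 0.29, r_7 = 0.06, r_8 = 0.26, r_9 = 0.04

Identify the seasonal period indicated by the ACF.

2

The largest autocorrelation is r_2 = 0.60, with weaker echoes at lags 4 (0.43), 6 (0.29) and 8 (0.26); the remaining lags stay at or below 0.11.
The dominant spike at lag 2 indicates a seasonal period of 2.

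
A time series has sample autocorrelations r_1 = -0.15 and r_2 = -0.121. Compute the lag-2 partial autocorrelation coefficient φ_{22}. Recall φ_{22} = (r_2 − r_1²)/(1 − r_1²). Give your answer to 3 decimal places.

-0.147

φ_{22} = (r_2 − r_1²) / (1 − r_1²)
r_1² = (-0.15)² = 0.0225
Numerator = -0.121 − 0.0225 = -0.1435; denominator = 1 − 0.0225 = 0.9775
φ_{22} = -0.1435 / 0.9775 = -0.147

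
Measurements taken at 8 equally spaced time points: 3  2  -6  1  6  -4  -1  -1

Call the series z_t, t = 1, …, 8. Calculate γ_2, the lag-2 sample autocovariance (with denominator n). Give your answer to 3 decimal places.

-7.250

Mean z̄ = (3 + 2 − 6 + 1 + 6 − 4 − 1 − 1)/8 = 0.0000
Deviations: 3.0000, 2.0000, -6.0000, 1.0000, 6.0000, -4.0000, -1.0000, -1.0000
Σ_{t=1}^{6}(z_t−z̄)(z_{t+2}−z̄) = -58.0000
γ_2 = -58.0000 / 8 = -7.250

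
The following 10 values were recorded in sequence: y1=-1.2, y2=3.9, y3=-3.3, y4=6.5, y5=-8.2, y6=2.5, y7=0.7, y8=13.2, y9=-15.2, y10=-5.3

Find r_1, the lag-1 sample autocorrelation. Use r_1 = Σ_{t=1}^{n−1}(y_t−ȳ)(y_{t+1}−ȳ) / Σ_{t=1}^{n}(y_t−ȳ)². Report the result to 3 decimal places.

-0.388

Mean ȳ = (-1.2 + 3.9 − 3.3 + 6.5 − 8.2 + 2.5 + 0.7 + 13.2 − 15.2 − 5.3)/10 = -0.6400
Numerator Σ_{t=1}^{9}(y_t−ȳ)(y_{t+1}−ȳ) = -222.2356
Denominator Σ(y_t−ȳ)² = 573.0440
r_1 = -222.2356 / 573.0440 = -0.388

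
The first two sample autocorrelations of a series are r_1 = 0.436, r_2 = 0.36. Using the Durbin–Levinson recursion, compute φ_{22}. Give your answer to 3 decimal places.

φ_{22} = (r_2 − r_1²) / (1 − r_1²)
r_1² = (0.436)² = 0.190096
Numerator = 0.36 − 0.1901 = 0.1699; denominator = 1 − 0.1901 = 0.8099
φ_{22} = 0.1699 / 0.8099 = 0.210

0.210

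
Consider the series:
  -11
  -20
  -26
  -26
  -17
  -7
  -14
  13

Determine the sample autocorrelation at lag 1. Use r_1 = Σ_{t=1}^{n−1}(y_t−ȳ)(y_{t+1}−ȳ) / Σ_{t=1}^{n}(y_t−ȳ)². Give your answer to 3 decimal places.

0.202

Mean ȳ = (-11 − 20 − 26 − 26 − 17 − 7 − 14 + 13)/8 = -13.5000
Σ(y_t−ȳ)(y_{t+1}−ȳ) = (-16.2500) + (81.2500) + (156.2500) + (43.7500) + (-22.7500) + (-3.2500) + (-13.2500) = 225.7500
Denominator Σ(y_t−ȳ)² = 1118.0000
r_1 = 225.7500 / 1118.0000 = 0.202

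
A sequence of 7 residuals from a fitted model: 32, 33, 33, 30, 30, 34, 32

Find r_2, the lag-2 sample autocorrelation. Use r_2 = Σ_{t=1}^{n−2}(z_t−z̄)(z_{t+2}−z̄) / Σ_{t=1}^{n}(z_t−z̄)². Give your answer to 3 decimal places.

Mean z̄ = (32 + 33 + 33 + 30 + 30 + 34 + 32)/7 = 32.0000
Deviations from mean: 0.0000, 1.0000, 1.0000, -2.0000, -2.0000, 2.0000, 0.0000
Σ(z_t−z̄)(z_{t+2}−z̄) = (0.0000) + (-2.0000) + (-2.0000) + (-4.0000) + (0.0000) = -8.0000
Denominator Σ(z_t−z̄)² = 14.0000
r_2 = -8.0000 / 14.0000 = -0.571

-0.571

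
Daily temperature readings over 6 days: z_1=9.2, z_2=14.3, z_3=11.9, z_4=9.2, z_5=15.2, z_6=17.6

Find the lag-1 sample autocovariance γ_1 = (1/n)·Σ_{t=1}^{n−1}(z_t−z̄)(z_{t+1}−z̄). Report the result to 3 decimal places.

Mean z̄ = (9.2 + 14.3 + 11.9 + 9.2 + 15.2 + 17.6)/6 = 12.9000
Deviations: -3.7000, 1.4000, -1.0000, -3.7000, 2.3000, 4.7000
Σ_{t=1}^{5}(z_t−z̄)(z_{t+1}−z̄) = -0.5800
γ_1 = -0.5800 / 6 = -0.097

-0.097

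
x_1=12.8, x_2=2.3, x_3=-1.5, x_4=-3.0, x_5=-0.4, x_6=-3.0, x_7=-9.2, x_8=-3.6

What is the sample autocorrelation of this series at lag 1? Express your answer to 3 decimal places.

Mean x̄ = (12.8 + 2.3 − 1.5 − 3.0 − 0.4 − 3.0 − 9.2 − 3.6)/8 = -0.7000
Deviations from mean: 13.5000, 3.0000, -0.8000, -2.3000, 0.3000, -2.3000, -8.5000, -2.9000
Σ(x_t−x̄)(x_{t+1}−x̄) = (40.5000) + (-2.4000) + (1.8400) + (-0.6900) + (-0.6900) + (19.5500) + (24.6500) = 82.7600
Denominator Σ(x_t−x̄)² = 283.2200
r_1 = 82.7600 / 283.2200 = 0.292

0.292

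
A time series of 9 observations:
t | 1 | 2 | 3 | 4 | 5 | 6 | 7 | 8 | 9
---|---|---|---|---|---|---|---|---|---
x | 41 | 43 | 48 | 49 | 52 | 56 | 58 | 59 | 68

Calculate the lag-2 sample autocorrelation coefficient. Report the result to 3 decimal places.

0.311

Mean x̄ = (41 + 43 + 48 + 49 + 52 + 56 + 58 + 59 + 68)/9 = 52.6667
Σ(x_t−x̄)(x_{t+2}−x̄) = (54.4444) + (35.4444) + (3.1111) + (-12.2222) + (-3.5556) + (21.1111) + (81.7778) = 180.1111
Denominator Σ(x_t−x̄)² = 580.0000
r_2 = 180.1111 / 580.0000 = 0.311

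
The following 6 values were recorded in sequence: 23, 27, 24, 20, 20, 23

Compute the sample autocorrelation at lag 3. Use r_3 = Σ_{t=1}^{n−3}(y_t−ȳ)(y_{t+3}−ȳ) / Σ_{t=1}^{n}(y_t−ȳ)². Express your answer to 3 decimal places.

-0.347

Mean ȳ = (23 + 27 + 24 + 20 + 20 + 23)/6 = 22.8333
Deviations from mean: 0.1667, 4.1667, 1.1667, -2.8333, -2.8333, 0.1667
Σ(y_t−ȳ)(y_{t+3}−ȳ) = (-0.4722) + (-11.8056) + (0.1944) = -12.0833
Denominator Σ(y_t−ȳ)² = 34.8333
r_3 = -12.0833 / 34.8333 = -0.347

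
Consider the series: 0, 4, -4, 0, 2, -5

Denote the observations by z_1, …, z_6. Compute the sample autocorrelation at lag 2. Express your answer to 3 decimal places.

-0.176

Mean z̄ = (0 + 4 − 4 + 0 + 2 − 5)/6 = -0.5000
Numerator Σ_{t=1}^{4}(z_t−z̄)(z_{t+2}−z̄) = -10.5000
Denominator Σ(z_t−z̄)² = 59.5000
r_2 = -10.5000 / 59.5000 = -0.176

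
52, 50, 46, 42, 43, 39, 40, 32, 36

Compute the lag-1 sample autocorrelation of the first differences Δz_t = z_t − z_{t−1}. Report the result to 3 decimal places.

-0.667

First differences Δz: -2, -4, -4, 1, -4, 1, -8, 4
Mean of differences = -2.0000
Numerator Σ(Δz_t−Δz̄)(Δz_{t+1}−Δz̄) = -68.0000
Denominator Σ(Δz_t−Δz̄)² = 102.0000
r_1(Δz) = -68.0000 / 102.0000 = -0.667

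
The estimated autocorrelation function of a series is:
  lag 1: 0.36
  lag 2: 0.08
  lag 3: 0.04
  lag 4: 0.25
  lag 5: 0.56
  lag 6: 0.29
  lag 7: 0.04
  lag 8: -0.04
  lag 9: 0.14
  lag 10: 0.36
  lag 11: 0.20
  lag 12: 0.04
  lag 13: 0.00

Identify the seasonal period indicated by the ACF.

5

The largest autocorrelation is r_5 = 0.56; the remaining lags stay at or below 0.36. The elevated value at lag 1 (0.36), dropping to 0.08 at lag 2, reflects decaying short-term dependence rather than seasonality.
The dominant spike at lag 5 indicates a seasonal period of 5.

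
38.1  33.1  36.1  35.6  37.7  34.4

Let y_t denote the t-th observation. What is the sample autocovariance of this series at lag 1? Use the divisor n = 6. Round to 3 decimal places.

Mean ȳ = (38.1 + 33.1 + 36.1 + 35.6 + 37.7 + 34.4)/6 = 35.8333
Σ_{t=1}^{5}(y_t−ȳ)(y_{t+1}−ȳ) = -10.0978
γ_1 = -10.0978 / 6 = -1.683

-1.683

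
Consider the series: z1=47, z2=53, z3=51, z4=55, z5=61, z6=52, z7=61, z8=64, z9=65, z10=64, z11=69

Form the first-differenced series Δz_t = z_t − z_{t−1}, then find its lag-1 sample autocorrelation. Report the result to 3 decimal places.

First differences Δz: 6, -2, 4, 6, -9, 9, 3, 1, -1, 5
Mean of differences = 2.2000
Numerator Σ(Δz_t−Δz̄)(Δz_{t+1}−Δz̄) = -136.0400
Denominator Σ(Δz_t−Δz̄)² = 241.6000
r_1(Δz) = -136.0400 / 241.6000 = -0.563

-0.563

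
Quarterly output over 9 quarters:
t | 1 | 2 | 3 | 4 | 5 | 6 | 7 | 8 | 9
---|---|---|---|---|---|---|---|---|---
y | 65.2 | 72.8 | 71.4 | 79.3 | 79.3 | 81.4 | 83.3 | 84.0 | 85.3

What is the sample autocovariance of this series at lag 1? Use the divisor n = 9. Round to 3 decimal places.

Mean ȳ = (65.2 + 72.8 + 71.4 + 79.3 + 79.3 + 81.4 + 83.3 + 84.0 + 85.3)/9 = 78.0000
Σ_{t=1}^{8}(y_t−ȳ)(y_{t+1}−ȳ) = 192.0300
γ_1 = 192.0300 / 9 = 21.337

21.337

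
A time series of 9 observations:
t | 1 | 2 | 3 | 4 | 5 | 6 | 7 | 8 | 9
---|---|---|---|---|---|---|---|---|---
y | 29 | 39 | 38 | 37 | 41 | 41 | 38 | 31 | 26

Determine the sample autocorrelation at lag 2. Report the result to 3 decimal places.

-0.103

Mean ȳ = (29 + 39 + 38 + 37 + 41 + 41 + 38 + 31 + 26)/9 = 35.5556
Numerator Σ_{t=1}^{7}(y_t−ȳ)(y_{t+2}−ȳ) = -24.7284
Denominator Σ(y_t−ȳ)² = 240.2222
r_2 = -24.7284 / 240.2222 = -0.103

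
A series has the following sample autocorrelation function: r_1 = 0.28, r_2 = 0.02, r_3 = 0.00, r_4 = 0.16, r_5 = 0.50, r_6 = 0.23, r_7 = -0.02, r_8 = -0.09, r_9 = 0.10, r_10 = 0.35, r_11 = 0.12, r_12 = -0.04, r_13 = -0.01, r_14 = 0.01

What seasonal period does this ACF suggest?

5

The largest autocorrelation is r_5 = 0.50, with a weaker echo at lag 10 (0.35); the remaining lags stay at or below 0.28. The elevated value at lag 1 (0.28), dropping to 0.02 at lag 2, reflects decaying short-term dependence rather than seasonality.
The dominant spike at lag 5 indicates a seasonal period of 5.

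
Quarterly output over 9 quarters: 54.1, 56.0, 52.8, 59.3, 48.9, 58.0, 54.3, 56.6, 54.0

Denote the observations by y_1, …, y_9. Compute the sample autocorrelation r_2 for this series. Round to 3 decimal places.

Mean ȳ = (54.1 + 56.0 + 52.8 + 59.3 + 48.9 + 58.0 + 54.3 + 56.6 + 54.0)/9 = 54.8889
Σ(y_t−ȳ)(y_{t+2}−ȳ) = (1.6479) + (4.9012) + (12.5101) + (13.7235) + (3.5268) + (5.3235) + (0.5235) = 42.1564
Denominator Σ(y_t−ȳ)² = 75.2889
r_2 = 42.1564 / 75.2889 = 0.560

0.560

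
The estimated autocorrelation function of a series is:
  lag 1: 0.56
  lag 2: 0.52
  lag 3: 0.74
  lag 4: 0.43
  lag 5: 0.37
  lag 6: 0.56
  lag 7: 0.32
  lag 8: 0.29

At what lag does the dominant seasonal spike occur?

The largest autocorrelation is r_3 = 0.74; the remaining lags stay at or below 0.56. The elevated value at lag 1 (0.56), dropping to 0.52 at lag 2, reflects decaying short-term dependence rather than seasonality.
The dominant spike at lag 3 indicates a seasonal period of 3.

3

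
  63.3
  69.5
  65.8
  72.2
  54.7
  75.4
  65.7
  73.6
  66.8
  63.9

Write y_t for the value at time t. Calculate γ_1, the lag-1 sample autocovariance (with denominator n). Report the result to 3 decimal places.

-20.667

Mean ȳ = (63.3 + 69.5 + 65.8 + 72.2 + 54.7 + 75.4 + 65.7 + 73.6 + 66.8 + 63.9)/10 = 67.0900
Σ_{t=1}^{9}(y_t−ȳ)(y_{t+1}−ȳ) = -206.6711
γ_1 = -206.6711 / 10 = -20.667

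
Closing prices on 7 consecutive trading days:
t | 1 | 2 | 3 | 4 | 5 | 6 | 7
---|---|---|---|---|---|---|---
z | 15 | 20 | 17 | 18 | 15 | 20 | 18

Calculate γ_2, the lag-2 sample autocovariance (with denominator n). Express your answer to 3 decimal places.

0.560

Mean z̄ = (15 + 20 + 17 + 18 + 15 + 20 + 18)/7 = 17.5714
Σ_{t=1}^{5}(z_t−z̄)(z_{t+2}−z̄) = 3.9184
γ_2 = 3.9184 / 7 = 0.560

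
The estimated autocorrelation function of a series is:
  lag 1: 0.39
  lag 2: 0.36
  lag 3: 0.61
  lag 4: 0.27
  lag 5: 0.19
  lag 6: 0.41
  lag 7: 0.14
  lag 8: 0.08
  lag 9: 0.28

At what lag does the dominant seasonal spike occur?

3

The largest autocorrelation is r_3 = 0.61, with a weaker echo at lag 6 (0.41); the remaining lags stay at or below 0.39. The elevated value at lag 1 (0.39), dropping to 0.36 at lag 2, reflects decaying short-term dependence rather than seasonality.
The dominant spike at lag 3 indicates a seasonal period of 3.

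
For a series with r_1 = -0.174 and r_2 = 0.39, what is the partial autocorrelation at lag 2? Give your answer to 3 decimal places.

φ_{22} = (r_2 − r_1²) / (1 − r_1²)
r_1² = (-0.174)² = 0.030276
Numerator = 0.39 − 0.0303 = 0.3597; denominator = 1 − 0.0303 = 0.9697
φ_{22} = 0.3597 / 0.9697 = 0.371

0.371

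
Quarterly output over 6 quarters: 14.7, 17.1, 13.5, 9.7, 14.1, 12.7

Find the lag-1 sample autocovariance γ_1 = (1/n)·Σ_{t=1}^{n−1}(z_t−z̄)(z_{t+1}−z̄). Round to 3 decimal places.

Mean z̄ = (14.7 + 17.1 + 13.5 + 9.7 + 14.1 + 12.7)/6 = 13.6333
Σ_{t=1}^{5}(z_t−z̄)(z_{t+1}−z̄) = 1.4889
γ_1 = 1.4889 / 6 = 0.248

0.248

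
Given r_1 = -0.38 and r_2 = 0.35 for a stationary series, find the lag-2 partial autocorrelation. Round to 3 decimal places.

0.240

φ_{22} = (r_2 − r_1²) / (1 − r_1²)
r_1² = (-0.38)² = 0.1444
Numerator = 0.35 − 0.1444 = 0.2056; denominator = 1 − 0.1444 = 0.8556
φ_{22} = 0.2056 / 0.8556 = 0.240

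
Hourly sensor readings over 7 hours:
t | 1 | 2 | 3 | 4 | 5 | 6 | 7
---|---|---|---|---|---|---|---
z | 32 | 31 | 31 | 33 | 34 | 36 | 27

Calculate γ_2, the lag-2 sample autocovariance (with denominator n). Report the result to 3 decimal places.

Mean z̄ = (32 + 31 + 31 + 33 + 34 + 36 + 27)/7 = 32.0000
Σ_{t=1}^{5}(z_t−z̄)(z_{t+2}−z̄) = -9.0000
γ_2 = -9.0000 / 7 = -1.286

-1.286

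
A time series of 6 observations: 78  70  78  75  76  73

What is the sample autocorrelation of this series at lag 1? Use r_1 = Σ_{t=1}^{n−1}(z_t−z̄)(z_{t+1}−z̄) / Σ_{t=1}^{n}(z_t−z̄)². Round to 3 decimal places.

-0.667

Mean z̄ = (78 + 70 + 78 + 75 + 76 + 73)/6 = 75.0000
Deviations from mean: 3.0000, -5.0000, 3.0000, 0.0000, 1.0000, -2.0000
Σ(z_t−z̄)(z_{t+1}−z̄) = (-15.0000) + (-15.0000) + (0.0000) + (0.0000) + (-2.0000) = -32.0000
Denominator Σ(z_t−z̄)² = 48.0000
r_1 = -32.0000 / 48.0000 = -0.667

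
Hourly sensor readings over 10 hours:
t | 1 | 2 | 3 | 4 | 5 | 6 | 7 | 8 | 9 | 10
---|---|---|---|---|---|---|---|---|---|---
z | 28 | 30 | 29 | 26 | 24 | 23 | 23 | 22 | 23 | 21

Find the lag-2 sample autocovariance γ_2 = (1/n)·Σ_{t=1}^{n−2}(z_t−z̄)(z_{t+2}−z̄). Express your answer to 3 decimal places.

3.468

Mean z̄ = (28 + 30 + 29 + 26 + 24 + 23 + 23 + 22 + 23 + 21)/10 = 24.9000
Σ_{t=1}^{8}(z_t−z̄)(z_{t+2}−z̄) = 34.6800
γ_2 = 34.6800 / 10 = 3.468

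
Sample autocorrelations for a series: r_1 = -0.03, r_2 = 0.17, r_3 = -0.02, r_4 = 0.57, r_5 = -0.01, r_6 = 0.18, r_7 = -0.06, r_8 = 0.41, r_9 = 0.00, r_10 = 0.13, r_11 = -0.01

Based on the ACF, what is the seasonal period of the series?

The largest autocorrelation is r_4 = 0.57, with a weaker echo at lag 8 (0.41); the remaining lags stay at or below 0.18.
The dominant spike at lag 4 indicates a seasonal period of 4.

4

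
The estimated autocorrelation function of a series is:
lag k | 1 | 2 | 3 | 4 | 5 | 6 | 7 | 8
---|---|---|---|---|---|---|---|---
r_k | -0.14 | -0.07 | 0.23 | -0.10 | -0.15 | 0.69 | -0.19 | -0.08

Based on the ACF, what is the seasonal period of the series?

The largest autocorrelation is r_6 = 0.69; the remaining lags stay at or below 0.23.
The dominant spike at lag 6 indicates a seasonal period of 6.

6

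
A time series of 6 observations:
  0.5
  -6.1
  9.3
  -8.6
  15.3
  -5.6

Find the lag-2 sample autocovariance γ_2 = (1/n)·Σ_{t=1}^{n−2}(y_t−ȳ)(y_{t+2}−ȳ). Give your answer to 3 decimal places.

Mean ȳ = (0.5 − 6.1 + 9.3 − 8.6 + 15.3 − 5.6)/6 = 0.8000
Σ_{t=1}^{4}(y_t−ȳ)(y_{t+2}−ȳ) = 245.7200
γ_2 = 245.7200 / 6 = 40.953

40.953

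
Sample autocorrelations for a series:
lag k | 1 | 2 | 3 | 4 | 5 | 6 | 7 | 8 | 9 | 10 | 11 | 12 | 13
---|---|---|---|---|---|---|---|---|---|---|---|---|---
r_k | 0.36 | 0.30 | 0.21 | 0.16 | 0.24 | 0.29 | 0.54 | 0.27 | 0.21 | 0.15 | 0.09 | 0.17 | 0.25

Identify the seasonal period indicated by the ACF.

The largest autocorrelation is r_7 = 0.54; the remaining lags stay at or below 0.36. The elevated value at lag 1 (0.36), dropping to 0.30 at lag 2, reflects decaying short-term dependence rather than seasonality.
The dominant spike at lag 7 indicates a seasonal period of 7.

7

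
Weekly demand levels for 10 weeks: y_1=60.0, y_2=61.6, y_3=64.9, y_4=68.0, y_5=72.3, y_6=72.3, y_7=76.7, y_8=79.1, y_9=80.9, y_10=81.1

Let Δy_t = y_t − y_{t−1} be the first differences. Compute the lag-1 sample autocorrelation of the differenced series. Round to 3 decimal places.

-0.325

First differences Δy: 1.6, 3.3, 3.1, 4.3, 0.0, 4.4, 2.4, 1.8, 0.2
Mean of differences = 2.3444
Numerator Σ(Δy_t−Δȳ)(Δy_{t+1}−Δȳ) = -6.6642
Denominator Σ(Δy_t−Δȳ)² = 20.4822
r_1(Δy) = -6.6642 / 20.4822 = -0.325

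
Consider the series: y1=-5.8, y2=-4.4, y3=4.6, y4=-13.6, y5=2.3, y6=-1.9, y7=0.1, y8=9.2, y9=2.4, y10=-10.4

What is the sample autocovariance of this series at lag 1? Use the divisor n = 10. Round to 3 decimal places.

Mean ȳ = (-5.8 − 4.4 + 4.6 − 13.6 + 2.3 − 1.9 + 0.1 + 9.2 + 2.4 − 10.4)/10 = -1.7500
Σ_{t=1}^{9}(y_t−ȳ)(y_{t+1}−ȳ) = -100.4175
γ_1 = -100.4175 / 10 = -10.042

-10.042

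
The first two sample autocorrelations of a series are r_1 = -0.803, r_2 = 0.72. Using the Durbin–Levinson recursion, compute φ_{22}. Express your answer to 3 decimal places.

φ_{22} = (r_2 − r_1²) / (1 − r_1²)
r_1² = (-0.803)² = 0.644809
Numerator = 0.72 − 0.6448 = 0.0752; denominator = 1 − 0.6448 = 0.3552
φ_{22} = 0.0752 / 0.3552 = 0.212

0.212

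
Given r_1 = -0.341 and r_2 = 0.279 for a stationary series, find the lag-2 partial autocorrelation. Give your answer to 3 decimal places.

φ_{22} = (r_2 − r_1²) / (1 − r_1²)
r_1² = (-0.341)² = 0.116281
Numerator = 0.279 − 0.1163 = 0.1627; denominator = 1 − 0.1163 = 0.8837
φ_{22} = 0.1627 / 0.8837 = 0.184

0.184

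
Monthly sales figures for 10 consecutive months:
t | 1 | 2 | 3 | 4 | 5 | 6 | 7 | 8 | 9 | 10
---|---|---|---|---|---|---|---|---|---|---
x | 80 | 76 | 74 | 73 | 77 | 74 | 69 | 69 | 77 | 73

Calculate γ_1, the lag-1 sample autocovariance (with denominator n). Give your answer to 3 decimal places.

Mean x̄ = (80 + 76 + 74 + 73 + 77 + 74 + 69 + 69 + 77 + 73)/10 = 74.2000
Σ_{t=1}^{9}(x_t−x̄)(x_{t+1}−x̄) = 16.5600
γ_1 = 16.5600 / 10 = 1.656

1.656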